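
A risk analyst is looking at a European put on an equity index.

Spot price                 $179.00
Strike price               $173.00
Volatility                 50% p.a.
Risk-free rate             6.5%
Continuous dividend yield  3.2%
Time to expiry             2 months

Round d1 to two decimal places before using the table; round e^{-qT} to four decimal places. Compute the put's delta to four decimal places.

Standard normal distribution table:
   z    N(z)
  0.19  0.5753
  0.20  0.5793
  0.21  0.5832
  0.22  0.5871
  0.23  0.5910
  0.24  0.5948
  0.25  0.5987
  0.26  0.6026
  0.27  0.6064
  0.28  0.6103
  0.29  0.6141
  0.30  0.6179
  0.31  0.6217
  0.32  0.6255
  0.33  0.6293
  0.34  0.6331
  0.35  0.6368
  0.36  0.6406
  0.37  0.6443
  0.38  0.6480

σ√T = 0.5 × 0.4082 = 0.2041
d₁ = [ln(179/173) + (0.065 − 0.032 + 0.5²/2)·0.1667] / 0.2041 = [0.0341 + 0.0263] / 0.2041 = 0.2960 ≈ 0.30
N(d₁) = N(0.30) = 0.6179
Δ_put = exp(−qT)·(N(d₁) − 1) = 0.9947·(0.6179 − 1) = -0.3801

-0.3801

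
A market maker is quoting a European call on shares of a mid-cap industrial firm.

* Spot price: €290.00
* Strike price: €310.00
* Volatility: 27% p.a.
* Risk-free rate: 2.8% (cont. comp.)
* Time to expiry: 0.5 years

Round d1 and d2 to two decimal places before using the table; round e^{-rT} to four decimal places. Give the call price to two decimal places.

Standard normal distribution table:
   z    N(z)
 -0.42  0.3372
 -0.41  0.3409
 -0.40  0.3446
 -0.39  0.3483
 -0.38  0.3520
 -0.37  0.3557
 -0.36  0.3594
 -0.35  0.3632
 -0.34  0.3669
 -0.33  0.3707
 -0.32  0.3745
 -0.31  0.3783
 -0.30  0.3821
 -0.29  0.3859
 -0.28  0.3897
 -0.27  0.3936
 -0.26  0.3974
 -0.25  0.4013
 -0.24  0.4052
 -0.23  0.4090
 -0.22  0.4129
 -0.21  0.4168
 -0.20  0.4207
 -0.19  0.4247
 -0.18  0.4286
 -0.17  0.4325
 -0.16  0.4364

€15.56

σ√T = 0.27·√0.5 = 0.1909
d₁ = [ln(290/310) + (0.028 + 0.27²/2)·0.5] / 0.1909 = [-0.0667 + 0.0322] / 0.1909 = -0.1805 which rounds to -0.18
d₂ = d₁ − σ√T = -0.1805 − 0.1909 = -0.3714 which rounds to -0.37
e^(−rT) = e^(−0.028·0.5) = 0.9861
N(d₁) = N(-0.18) = 0.4286;  N(d₂) = N(-0.37) = 0.3557
C = 290·0.4286 − 310·0.9861·0.3557 = 124.2940 − 108.7343 = 15.5597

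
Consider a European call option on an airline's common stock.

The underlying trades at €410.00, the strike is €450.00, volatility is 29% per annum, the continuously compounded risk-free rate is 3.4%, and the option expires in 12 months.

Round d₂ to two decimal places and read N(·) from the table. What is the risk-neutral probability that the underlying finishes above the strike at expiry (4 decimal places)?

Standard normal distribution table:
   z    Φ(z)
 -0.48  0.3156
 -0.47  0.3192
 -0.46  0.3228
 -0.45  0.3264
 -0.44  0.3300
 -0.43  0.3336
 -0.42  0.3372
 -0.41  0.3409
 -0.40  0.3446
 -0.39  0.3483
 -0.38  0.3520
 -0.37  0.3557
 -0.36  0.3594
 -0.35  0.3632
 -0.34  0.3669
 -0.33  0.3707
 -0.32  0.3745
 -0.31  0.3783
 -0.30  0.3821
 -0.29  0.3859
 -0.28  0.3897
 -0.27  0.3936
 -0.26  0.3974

σ√T = 0.29·√1 = 0.2900
d₁ = [ln(410/450) + (0.034 + ½·0.29²)·1] / (σ√T) = (-0.0931 + 0.0761) / 0.2900 = -0.0588 → -0.06
d₂ = -0.0588 − 0.2900 = -0.3488 → -0.35
Risk-neutral Pr[S_T > K] = N(d₂) = N(-0.35) = 0.3632

0.3632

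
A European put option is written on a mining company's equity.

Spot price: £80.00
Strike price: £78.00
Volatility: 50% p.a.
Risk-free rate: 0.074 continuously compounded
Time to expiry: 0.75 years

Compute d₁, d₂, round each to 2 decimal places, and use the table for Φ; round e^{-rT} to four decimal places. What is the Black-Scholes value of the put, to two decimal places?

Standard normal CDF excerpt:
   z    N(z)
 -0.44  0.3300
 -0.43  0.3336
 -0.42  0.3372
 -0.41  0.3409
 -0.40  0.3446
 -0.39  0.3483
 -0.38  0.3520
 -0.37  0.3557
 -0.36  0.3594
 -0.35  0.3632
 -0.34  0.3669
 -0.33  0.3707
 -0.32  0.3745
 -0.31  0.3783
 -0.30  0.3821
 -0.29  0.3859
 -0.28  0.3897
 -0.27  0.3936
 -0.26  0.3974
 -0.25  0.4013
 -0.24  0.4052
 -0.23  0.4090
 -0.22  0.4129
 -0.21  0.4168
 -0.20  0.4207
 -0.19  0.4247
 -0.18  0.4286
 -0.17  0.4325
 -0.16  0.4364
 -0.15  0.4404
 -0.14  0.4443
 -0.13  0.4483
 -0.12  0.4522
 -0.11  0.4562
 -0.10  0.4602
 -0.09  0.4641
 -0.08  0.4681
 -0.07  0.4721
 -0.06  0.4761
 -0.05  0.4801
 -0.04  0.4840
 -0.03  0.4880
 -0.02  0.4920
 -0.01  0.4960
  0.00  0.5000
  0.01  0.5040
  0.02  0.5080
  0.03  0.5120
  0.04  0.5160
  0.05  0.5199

£10.21

T = 0.75;  σ√T = 0.4330
d₁ = [ln(80/78) + (0.074 + 0.5²/2)·0.75] / 0.4330 = [0.0253 + 0.1492] / 0.4330 = 0.4031 which rounds to 0.40
d₂ = d₁ − σ√T = 0.4031 − 0.4330 = -0.0299 which rounds to -0.03
e^(−rT) = e^(−0.074·0.75) = 0.9460
N(−d₂) = N(0.03) = 0.5120;  N(−d₁) = N(-0.40) = 0.3446
P = 78·0.9460·0.5120 − 80·0.3446 = 37.7795 − 27.5680 = 10.2115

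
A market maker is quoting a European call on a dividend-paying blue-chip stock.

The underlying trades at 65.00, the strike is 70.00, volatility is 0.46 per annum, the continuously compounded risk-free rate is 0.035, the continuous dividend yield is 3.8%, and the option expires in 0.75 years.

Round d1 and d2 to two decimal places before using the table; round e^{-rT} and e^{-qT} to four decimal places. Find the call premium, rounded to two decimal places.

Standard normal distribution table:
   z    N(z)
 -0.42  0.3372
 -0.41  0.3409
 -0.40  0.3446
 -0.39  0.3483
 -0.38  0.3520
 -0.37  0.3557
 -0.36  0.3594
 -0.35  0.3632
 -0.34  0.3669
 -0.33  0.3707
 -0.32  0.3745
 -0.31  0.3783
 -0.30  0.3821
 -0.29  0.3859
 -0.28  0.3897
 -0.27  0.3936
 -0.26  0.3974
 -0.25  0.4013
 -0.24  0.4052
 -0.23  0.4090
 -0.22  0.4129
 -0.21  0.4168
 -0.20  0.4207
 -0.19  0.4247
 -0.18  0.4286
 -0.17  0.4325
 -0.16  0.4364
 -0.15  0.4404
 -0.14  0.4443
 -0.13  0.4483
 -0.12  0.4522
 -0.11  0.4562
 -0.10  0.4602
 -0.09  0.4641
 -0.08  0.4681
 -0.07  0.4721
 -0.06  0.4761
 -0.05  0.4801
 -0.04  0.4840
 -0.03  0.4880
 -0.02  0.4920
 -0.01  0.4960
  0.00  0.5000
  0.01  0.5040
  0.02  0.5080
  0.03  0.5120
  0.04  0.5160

σ√T = 0.46 × 0.8660 = 0.3984
ln(S/K) + (r − q + σ²/2)T = ln(65/70) + (0.035 − 0.038 + 0.46²/2)·0.75 = -0.0741 + 0.0771 = 0.0030
d₁ = 0.0030 / 0.3984 = 0.0075 ≈ 0.01
d₂ = d₁ − σ√T = 0.0075 − 0.3984 = -0.3909 ≈ -0.39
e^(−qT) = e^(−0.038·0.75) = 0.9719;  e^(−rT) = e^(−0.035·0.75) = 0.9741
N(d₁) = N(0.01) = 0.5040;  N(d₂) = N(-0.39) = 0.3483
C = 65·0.9719·0.5040 − 70·0.9741·0.3483 = 31.8394 − 23.7495 = 8.0899

8.09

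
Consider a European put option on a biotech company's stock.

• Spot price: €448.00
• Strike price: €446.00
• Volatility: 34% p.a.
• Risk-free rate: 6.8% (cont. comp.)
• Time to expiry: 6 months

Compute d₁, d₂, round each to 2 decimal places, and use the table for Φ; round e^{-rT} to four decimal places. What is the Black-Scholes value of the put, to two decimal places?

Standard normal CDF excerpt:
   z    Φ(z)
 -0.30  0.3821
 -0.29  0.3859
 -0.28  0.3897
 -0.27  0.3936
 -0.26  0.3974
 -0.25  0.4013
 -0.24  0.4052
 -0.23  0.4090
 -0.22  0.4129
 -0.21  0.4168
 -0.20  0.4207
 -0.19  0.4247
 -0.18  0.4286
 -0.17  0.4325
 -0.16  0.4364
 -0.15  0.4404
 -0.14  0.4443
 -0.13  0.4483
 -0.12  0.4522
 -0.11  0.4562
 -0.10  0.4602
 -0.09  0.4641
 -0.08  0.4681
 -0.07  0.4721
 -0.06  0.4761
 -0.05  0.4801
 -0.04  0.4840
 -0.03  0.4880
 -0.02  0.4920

σ√T = 0.34·√0.5 = 0.2404
ln(S/K) + (r + σ²/2)T = ln(448/446) + (0.068 + 0.34²/2)·0.5 = 0.0045 + 0.0629 = 0.0674
d₁ = 0.0674 / 0.2404 = 0.2802 which rounds to 0.28
d₂ = d₁ − σ√T = 0.2802 − 0.2404 = 0.0398 which rounds to 0.04
e^(−rT) = e^(−0.068·0.5) = 0.9666
N(−d₂) = N(-0.04) = 0.4840;  N(−d₁) = N(-0.28) = 0.3897
P = 446·0.9666·0.4840 − 448·0.3897 = 208.6541 − 174.5856 = 34.0685

€34.07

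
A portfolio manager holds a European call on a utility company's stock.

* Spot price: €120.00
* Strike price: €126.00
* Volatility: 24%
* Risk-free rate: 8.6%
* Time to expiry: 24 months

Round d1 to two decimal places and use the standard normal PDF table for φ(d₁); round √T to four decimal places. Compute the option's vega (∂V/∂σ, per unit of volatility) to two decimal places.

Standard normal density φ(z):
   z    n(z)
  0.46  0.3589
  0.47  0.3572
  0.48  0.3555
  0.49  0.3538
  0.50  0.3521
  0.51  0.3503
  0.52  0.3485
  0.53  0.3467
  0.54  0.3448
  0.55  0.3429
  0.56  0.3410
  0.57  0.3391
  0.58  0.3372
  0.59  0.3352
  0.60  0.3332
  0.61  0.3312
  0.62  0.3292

58.84

σ√T = 0.24·√2 = 0.3394
d₁ = [ln(120/126) + (0.086 + ½·0.24²)·2] / (σ√T) = (-0.0488 + 0.2296) / 0.3394 = 0.5327 ⇒ 0.53
√T = √2 = 1.4142
φ(d₁) = φ(0.53) = 0.3467
vega = S·φ(d₁)·√T = 120·0.3467·1.4142 = 58.8364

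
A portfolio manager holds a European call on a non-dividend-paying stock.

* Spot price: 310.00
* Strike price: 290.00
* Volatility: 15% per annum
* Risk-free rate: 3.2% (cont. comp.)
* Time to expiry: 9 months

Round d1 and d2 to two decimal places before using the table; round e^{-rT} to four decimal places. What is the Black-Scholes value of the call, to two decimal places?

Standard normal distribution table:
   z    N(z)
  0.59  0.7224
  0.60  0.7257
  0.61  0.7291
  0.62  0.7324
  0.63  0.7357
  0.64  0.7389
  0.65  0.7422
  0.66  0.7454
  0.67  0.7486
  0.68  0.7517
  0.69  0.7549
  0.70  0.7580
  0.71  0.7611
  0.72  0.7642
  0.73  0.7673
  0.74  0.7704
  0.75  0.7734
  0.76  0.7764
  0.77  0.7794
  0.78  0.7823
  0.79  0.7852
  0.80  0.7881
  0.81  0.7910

σ√T = 0.15·√0.75 = 0.1299
d₁ = [ln(310/290) + (0.032 + ½·0.15²)·0.75] / (σ√T) = (0.0667 + 0.0324) / 0.1299 = 0.7631 ≈ 0.76
d₂ = 0.7631 − 0.1299 = 0.6332 ≈ 0.63
exp(−rT) = exp(−0.032·0.75) = 0.9763
N(d₁) = N(0.76) = 0.7764;  N(d₂) = N(0.63) = 0.7357
C = 310·0.7764 − 290·0.9763·0.7357 = 240.6840 − 208.2965 = 32.3875

32.39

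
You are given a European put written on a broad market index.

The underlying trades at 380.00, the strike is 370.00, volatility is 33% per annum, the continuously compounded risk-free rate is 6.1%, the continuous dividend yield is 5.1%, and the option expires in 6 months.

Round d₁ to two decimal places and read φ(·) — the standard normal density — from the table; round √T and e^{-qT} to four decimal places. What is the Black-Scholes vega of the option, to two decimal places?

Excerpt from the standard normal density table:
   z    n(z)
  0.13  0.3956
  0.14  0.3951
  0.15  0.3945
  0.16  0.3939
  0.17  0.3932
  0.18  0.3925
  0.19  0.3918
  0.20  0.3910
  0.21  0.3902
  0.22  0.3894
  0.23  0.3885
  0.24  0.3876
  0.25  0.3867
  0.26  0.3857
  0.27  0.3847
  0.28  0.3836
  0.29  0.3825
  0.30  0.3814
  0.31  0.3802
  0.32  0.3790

101.29

σ√T = 0.33 × 0.7071 = 0.2333
d₁ = [ln(380/370) + (0.061 − 0.051 + 0.33²/2)·0.5] / 0.2333 = [0.0267 + 0.0322] / 0.2333 = 0.2524 which rounds to 0.25
√T = √0.5 = 0.7071
φ(d₁) = φ(0.25) = 0.3867
e^(−qT) = e^(−0.051·0.5) = 0.9748
vega = S·e^(−qT)·φ(d₁)·√T = 380·0.9748·0.3867·0.7071 = 101.2871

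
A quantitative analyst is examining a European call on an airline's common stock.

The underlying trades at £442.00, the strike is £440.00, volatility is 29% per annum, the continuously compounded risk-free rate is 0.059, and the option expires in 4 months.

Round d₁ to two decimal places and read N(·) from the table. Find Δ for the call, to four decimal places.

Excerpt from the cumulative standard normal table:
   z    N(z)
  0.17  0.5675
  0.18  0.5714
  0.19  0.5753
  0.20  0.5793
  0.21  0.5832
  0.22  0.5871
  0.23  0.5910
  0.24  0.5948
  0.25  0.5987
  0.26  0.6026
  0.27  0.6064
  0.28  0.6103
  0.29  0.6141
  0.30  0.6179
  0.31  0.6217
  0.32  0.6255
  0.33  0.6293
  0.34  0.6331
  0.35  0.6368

0.5910

σ√T = 0.29·√0.3333 = 0.1674
d₁ = [ln(442/440) + (0.059 + ½·0.29²)·0.3333] / (σ√T) = (0.0045 + 0.0337) / 0.1674 = 0.2283 ⇒ 0.23
N(d₁) = N(0.23) = 0.5910
Δ_call = N(d₁) = 0.5910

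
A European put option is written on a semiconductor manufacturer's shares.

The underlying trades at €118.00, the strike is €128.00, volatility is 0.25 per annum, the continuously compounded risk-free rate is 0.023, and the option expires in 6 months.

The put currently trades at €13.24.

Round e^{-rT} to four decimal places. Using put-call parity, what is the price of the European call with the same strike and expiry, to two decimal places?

€4.70

exp(−rT) = exp(−0.023·0.5) = 0.9886
Put-call parity: C − P = S − K·e^(−rT) = 118 − 128·0.9886 = 118 − 126.5408 = -8.5408
C = P + (C − P) = 13.24 + (-8.5408) = 4.6992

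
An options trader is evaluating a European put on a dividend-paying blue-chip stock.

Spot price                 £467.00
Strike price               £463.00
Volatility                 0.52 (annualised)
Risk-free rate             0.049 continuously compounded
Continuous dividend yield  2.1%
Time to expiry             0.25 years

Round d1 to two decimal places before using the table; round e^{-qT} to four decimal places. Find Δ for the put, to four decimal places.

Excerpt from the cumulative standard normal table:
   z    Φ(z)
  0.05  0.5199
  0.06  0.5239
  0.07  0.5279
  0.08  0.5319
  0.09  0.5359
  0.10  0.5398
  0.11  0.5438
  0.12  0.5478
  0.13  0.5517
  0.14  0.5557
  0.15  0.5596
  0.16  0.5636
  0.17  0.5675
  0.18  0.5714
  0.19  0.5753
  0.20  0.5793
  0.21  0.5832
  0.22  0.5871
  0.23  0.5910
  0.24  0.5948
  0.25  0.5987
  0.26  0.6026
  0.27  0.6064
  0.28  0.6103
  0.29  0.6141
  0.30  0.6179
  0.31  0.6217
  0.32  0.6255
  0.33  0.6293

σ√T = 0.52·√0.25 = 0.2600
d₁ = [ln(467/463) + (0.049 − 0.021 + ½·0.52²)·0.25] / (σ√T) = (0.0086 + 0.0408) / 0.2600 = 0.1900 → 0.19
N(d₁) = N(0.19) = 0.5753
Δ_put = exp(−qT)·(N(d₁) − 1) = 0.9948·(0.5753 − 1) = -0.4225

-0.4225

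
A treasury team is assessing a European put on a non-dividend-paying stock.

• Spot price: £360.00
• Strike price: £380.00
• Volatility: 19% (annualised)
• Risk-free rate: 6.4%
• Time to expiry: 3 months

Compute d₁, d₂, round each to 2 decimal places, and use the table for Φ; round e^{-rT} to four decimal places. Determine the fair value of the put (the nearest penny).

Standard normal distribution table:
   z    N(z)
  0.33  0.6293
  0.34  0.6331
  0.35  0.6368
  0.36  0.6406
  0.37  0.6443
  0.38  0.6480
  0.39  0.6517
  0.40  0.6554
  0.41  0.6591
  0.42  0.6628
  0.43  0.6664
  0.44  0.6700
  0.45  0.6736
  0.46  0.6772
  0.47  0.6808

σ√T = 0.19 × 0.5000 = 0.0950
d₁ = [ln(360/380) + (0.064 + 0.19²/2)·0.25] / 0.0950 = [-0.0541 + 0.0205] / 0.0950 = -0.3532 ≈ -0.35
d₂ = d₁ − σ√T = -0.3532 − 0.0950 = -0.4482 ≈ -0.45
e^(−rT) = e^(−0.064·0.25) = 0.9841
N(−d₂) = N(0.45) = 0.6736;  N(−d₁) = N(0.35) = 0.6368
P = 380·0.9841·0.6736 − 360·0.6368 = 251.8981 − 229.2480 = 22.6501

£22.65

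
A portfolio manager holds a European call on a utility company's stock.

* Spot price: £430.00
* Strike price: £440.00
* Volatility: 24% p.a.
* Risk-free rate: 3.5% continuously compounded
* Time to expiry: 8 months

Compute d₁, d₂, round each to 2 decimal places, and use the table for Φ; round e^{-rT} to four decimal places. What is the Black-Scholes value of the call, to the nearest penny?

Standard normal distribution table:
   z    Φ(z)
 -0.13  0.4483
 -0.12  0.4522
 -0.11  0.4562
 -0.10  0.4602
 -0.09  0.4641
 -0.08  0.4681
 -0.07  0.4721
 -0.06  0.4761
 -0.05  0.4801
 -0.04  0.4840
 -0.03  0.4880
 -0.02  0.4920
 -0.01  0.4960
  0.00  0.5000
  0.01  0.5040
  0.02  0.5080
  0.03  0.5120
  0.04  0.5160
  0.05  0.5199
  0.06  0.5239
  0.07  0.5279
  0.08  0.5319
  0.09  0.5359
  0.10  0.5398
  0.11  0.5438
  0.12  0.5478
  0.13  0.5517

£34.30

σ√T = 0.24·√0.6667 = 0.1960
d₁ = [ln(430/440) + (0.035 + 0.24²/2)·0.6667] / 0.1960 = [-0.0230 + 0.0425] / 0.1960 = 0.0997 ≈ 0.10
d₂ = d₁ − σ√T = 0.0997 − 0.1960 = -0.0962 ≈ -0.10
e^(−rT) = e^(−0.035·0.6667) = 0.9769
N(d₁) = N(0.10) = 0.5398;  N(d₂) = N(-0.10) = 0.4602
C = 430·0.5398 − 440·0.9769·0.4602 = 232.1140 − 197.8105 = 34.3035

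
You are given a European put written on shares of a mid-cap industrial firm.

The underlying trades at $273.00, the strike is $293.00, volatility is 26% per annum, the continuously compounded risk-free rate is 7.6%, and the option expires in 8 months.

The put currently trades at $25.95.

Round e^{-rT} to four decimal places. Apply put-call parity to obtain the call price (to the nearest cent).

e^(−rT) = e^(−0.076·0.6667) = 0.9506
Put-call parity: C − P = S − K·e^(−rT) = 273 − 293·0.9506 = 273 − 278.5258 = -5.5258
C = P + (C − P) = 25.95 + (-5.5258) = 20.4242

$20.42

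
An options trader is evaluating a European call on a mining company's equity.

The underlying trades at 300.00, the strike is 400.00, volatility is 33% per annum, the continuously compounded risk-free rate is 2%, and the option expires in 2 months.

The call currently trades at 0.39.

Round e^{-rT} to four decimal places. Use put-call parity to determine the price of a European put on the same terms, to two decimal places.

99.07

exp(−rT) = exp(−0.02·0.1667) = 0.9967
Put-call parity: C − P = S − K·e^(−rT) = 300 − 400·0.9967 = 300 − 398.6800 = -98.6800
P = C − (C − P) = 0.39 − (-98.6800) = 99.0700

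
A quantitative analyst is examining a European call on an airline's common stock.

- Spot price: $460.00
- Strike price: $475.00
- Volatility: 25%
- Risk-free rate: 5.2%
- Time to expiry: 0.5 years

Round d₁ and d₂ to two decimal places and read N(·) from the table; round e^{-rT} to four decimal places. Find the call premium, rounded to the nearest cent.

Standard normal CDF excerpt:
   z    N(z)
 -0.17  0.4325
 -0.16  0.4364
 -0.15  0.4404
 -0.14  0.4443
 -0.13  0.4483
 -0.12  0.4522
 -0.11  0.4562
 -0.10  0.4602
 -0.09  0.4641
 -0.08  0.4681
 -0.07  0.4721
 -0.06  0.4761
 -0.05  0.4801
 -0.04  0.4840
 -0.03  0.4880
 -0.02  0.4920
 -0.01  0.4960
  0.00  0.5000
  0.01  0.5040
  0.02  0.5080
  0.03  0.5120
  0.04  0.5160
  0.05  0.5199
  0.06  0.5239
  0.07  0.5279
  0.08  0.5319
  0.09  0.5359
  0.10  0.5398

σ√T = 0.25 × 0.7071 = 0.1768
ln(S/K) + (r + σ²/2)T = ln(460/475) + (0.052 + 0.25²/2)·0.5 = -0.0321 + 0.0416 = 0.0095
d₁ = 0.0095 / 0.1768 = 0.0539 which rounds to 0.05
d₂ = d₁ − σ√T = 0.0539 − 0.1768 = -0.1228 which rounds to -0.12
e^(−rT) = e^(−0.052·0.5) = 0.9743
N(d₁) = N(0.05) = 0.5199;  N(d₂) = N(-0.12) = 0.4522
C = 460·0.5199 − 475·0.9743·0.4522 = 239.1540 − 209.2748 = 29.8792

$29.88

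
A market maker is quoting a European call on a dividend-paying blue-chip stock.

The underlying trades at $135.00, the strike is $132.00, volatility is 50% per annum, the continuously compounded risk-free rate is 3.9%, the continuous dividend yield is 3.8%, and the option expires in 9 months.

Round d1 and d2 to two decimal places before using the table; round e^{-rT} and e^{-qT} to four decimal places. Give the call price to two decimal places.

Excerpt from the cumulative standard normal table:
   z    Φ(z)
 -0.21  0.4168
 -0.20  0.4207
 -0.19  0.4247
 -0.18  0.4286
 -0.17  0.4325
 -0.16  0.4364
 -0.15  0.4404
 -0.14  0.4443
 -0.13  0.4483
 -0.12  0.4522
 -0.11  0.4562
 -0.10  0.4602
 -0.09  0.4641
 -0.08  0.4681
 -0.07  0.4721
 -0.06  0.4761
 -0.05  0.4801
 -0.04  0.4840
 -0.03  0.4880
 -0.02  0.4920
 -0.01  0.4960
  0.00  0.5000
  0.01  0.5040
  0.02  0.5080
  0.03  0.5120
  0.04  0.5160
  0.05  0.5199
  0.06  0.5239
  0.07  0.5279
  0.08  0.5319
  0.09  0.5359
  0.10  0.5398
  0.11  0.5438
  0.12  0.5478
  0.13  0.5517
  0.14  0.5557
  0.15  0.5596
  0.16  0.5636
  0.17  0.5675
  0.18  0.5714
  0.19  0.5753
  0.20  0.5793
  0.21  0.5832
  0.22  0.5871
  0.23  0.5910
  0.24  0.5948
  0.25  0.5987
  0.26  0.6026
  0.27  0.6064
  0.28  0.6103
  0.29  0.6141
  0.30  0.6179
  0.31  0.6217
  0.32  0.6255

$23.62

σ√T = 0.5 × 0.8660 = 0.4330
d₁ = [ln(135/132) + (0.039 − 0.038 + 0.5²/2)·0.75] / 0.4330 = [0.0225 + 0.0945] / 0.4330 = 0.2701 ≈ 0.27
d₂ = d₁ − σ√T = 0.2701 − 0.4330 = -0.1629 ≈ -0.16
e^(−qT) = e^(−0.038·0.75) = 0.9719;  e^(−rT) = e^(−0.039·0.75) = 0.9712
N(d₁) = N(0.27) = 0.6064;  N(d₂) = N(-0.16) = 0.4364
C = 135·0.9719·0.6064 − 132·0.9712·0.4364 = 79.5636 − 55.9458 = 23.6178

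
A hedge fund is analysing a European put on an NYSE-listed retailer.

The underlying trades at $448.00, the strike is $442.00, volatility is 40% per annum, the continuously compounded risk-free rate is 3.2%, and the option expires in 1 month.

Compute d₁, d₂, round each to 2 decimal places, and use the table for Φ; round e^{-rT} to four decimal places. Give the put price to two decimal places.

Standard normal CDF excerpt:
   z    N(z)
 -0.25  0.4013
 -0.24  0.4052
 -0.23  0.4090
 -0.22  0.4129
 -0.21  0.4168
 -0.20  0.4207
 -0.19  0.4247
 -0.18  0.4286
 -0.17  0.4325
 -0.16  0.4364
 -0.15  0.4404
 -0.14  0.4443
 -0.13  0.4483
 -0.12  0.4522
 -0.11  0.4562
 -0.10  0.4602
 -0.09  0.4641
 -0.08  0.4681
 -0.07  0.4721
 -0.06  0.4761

$17.87

σ√T = 0.4·√0.08333 = 0.1155
d₁ = [ln(448/442) + (0.032 + 0.4²/2)·0.08333] / 0.1155 = [0.0135 + 0.0093] / 0.1155 = 0.1976 ⇒ 0.20
d₂ = d₁ − σ√T = 0.1976 − 0.1155 = 0.0821 ⇒ 0.08
e^(−rT) = e^(−0.032·0.08333) = 0.9973
P = 442·0.9973·N(-0.08) − 448·N(-0.20) = 442·0.9973·0.4681 − 448·0.4207 = 206.3416 − 188.4736 = 17.8680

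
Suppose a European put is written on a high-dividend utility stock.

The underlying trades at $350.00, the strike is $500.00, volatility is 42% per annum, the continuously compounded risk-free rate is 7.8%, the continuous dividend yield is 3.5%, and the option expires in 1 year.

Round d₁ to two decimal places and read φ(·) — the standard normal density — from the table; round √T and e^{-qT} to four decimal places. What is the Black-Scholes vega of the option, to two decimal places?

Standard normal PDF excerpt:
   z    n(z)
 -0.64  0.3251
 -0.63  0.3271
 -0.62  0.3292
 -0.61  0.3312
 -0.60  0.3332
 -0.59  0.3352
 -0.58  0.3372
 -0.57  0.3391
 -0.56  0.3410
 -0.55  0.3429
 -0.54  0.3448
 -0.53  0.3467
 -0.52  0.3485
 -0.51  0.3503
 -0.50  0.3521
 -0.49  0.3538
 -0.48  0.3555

116.53

T = 1;  σ√T = 0.4200
d₁ = [ln(350/500) + (0.078 − 0.035 + 0.42²/2)·1] / 0.4200 = [-0.3567 + 0.1312] / 0.4200 = -0.5368 which rounds to -0.54
√T = √1 = 1.0000
φ(d₁) = φ(-0.54) = 0.3448
e^(−qT) = e^(−0.035·1) = 0.9656
vega = S·e^(−qT)·φ(d₁)·√T = 350·0.9656·0.3448·1.0000 = 116.5286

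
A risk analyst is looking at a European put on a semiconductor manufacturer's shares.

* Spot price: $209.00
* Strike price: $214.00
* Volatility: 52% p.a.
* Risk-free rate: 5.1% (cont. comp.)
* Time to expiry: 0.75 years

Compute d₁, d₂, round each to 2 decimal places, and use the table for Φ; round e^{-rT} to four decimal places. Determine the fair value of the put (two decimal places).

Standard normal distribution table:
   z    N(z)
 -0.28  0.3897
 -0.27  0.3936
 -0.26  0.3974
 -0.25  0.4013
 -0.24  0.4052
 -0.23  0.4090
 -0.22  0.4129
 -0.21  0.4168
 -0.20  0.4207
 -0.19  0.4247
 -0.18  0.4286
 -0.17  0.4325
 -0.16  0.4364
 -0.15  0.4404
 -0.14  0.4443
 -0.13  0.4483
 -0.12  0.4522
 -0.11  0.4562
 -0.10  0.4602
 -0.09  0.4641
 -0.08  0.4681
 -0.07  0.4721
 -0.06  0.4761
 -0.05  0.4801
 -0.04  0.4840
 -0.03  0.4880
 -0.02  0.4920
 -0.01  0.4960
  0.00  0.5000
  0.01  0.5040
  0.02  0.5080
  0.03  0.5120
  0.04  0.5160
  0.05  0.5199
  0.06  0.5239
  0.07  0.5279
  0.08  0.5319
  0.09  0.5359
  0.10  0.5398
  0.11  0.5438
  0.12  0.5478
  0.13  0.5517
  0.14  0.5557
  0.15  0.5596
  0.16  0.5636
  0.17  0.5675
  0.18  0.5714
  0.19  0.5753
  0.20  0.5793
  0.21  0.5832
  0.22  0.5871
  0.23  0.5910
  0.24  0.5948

σ√T = 0.52·√0.75 = 0.4503
ln(S/K) + (r + σ²/2)T = ln(209/214) + (0.051 + 0.52²/2)·0.75 = -0.0236 + 0.1396 = 0.1160
d₁ = 0.1160 / 0.4503 = 0.2576 → 0.26
d₂ = d₁ − σ√T = 0.2576 − 0.4503 = -0.1927 → -0.19
e^(−rT) = e^(−0.051·0.75) = 0.9625
N(−d₂) = N(0.19) = 0.5753;  N(−d₁) = N(-0.26) = 0.3974
P = 214·0.9625·0.5753 − 209·0.3974 = 118.4974 − 83.0566 = 35.4408

$35.44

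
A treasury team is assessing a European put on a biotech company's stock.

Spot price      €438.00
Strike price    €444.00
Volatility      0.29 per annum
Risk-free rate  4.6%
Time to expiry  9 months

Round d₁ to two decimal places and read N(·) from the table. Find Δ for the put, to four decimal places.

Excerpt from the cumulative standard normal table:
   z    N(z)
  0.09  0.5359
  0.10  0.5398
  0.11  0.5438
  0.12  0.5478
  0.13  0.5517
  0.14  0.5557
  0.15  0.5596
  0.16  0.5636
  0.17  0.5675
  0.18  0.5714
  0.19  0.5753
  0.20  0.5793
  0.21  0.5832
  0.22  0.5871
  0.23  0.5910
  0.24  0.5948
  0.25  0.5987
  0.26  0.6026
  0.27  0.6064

σ√T = 0.29 × 0.8660 = 0.2511
d₁ = [ln(438/444) + (0.046 + 0.29²/2)·0.75] / 0.2511 = [-0.0136 + 0.0660] / 0.2511 = 0.2088 ⇒ 0.21
N(d₁) = N(0.21) = 0.5832
Δ_put = N(d₁) − 1 = 0.5832 − 1 = -0.4168

-0.4168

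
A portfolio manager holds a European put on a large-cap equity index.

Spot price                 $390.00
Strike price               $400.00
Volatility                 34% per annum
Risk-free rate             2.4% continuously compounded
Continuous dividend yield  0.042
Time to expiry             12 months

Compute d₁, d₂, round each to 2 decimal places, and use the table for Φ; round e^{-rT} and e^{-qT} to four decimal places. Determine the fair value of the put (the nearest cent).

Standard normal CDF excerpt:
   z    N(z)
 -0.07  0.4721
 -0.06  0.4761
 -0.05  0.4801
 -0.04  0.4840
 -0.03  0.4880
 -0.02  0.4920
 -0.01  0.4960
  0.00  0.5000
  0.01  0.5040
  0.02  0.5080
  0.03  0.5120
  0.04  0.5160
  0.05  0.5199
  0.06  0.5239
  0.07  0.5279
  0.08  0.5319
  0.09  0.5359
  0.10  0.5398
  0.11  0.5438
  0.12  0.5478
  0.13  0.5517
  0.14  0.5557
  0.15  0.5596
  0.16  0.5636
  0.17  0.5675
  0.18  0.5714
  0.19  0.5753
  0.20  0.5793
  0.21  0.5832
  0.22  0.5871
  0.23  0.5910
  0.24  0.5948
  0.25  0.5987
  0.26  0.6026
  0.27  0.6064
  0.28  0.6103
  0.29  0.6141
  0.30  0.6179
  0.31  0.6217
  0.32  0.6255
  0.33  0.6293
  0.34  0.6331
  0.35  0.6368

$60.30

σ√T = 0.34 × 1.0000 = 0.3400
d₁ = [ln(390/400) + (0.024 − 0.042 + 0.34²/2)·1] / 0.3400 = [-0.0253 + 0.0398] / 0.3400 = 0.0426 which rounds to 0.04
d₂ = d₁ − σ√T = 0.0426 − 0.3400 = -0.2974 which rounds to -0.30
e^(−qT) = e^(−0.042·1) = 0.9589;  e^(−rT) = e^(−0.024·1) = 0.9763
P = 400·0.9763·N(0.30) − 390·0.9589·N(-0.04) = 400·0.9763·0.6179 − 390·0.9589·0.4840 = 241.3023 − 181.0020 = 60.3003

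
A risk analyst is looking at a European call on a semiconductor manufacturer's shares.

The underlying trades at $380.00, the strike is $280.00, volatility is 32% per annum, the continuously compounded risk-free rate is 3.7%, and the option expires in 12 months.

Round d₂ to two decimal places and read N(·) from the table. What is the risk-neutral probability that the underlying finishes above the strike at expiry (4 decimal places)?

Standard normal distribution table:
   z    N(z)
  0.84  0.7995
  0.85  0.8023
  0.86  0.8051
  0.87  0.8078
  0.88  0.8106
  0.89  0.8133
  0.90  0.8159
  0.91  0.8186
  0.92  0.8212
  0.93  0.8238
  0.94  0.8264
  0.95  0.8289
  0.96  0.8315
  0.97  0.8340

0.8186

T = 1;  σ√T = 0.3200
d₁ = [ln(380/280) + (0.037 + 0.32²/2)·1] / 0.3200 = [0.3054 + 0.0882] / 0.3200 = 1.2299 ≈ 1.23
d₂ = d₁ − σ√T = 1.2299 − 0.3200 = 0.9099 ≈ 0.91
Pr(exercise) under Q = N(d₂) = 0.8186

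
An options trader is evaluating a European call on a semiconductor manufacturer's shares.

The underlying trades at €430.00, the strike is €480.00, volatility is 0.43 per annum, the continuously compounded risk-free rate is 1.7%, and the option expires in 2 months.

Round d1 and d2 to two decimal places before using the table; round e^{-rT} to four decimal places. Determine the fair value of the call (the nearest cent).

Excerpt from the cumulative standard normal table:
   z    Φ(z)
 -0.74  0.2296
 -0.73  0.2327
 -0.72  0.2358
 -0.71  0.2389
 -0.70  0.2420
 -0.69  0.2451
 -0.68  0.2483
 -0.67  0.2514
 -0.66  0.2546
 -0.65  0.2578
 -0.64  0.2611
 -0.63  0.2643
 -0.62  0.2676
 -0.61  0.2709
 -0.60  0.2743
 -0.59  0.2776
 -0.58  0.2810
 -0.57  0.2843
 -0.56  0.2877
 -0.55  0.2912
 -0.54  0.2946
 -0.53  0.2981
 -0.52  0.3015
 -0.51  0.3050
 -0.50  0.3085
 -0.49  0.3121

σ√T = 0.43 × 0.4082 = 0.1755
d₁ = [ln(430/480) + (0.017 + ½·0.43²)·0.1667] / (σ√T) = (-0.1100 + 0.0182) / 0.1755 = -0.5227 ≈ -0.52
d₂ = -0.5227 − 0.1755 = -0.6983 ≈ -0.70
exp(−rT) = exp(−0.017·0.1667) = 0.9972
C = 430·N(-0.52) − 480·0.9972·N(-0.70) = 430·0.3015 − 480·0.9972·0.2420 = 129.6450 − 115.8348 = 13.8102

€13.81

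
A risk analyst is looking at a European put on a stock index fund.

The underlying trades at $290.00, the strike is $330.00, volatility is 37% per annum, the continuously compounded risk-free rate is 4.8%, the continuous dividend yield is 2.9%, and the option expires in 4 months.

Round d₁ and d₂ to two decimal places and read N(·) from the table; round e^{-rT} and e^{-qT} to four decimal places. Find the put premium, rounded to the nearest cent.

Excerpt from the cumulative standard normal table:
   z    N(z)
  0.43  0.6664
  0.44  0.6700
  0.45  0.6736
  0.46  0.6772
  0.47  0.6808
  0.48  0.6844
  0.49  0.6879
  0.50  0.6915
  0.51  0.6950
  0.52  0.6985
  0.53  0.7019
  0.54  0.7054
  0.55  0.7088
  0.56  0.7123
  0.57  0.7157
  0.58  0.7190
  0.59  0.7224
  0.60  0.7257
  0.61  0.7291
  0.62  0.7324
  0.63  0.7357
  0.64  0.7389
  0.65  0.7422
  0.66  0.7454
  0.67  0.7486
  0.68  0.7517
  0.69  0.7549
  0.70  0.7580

$48.58

T = 0.3333;  σ√T = 0.2136
ln(S/K) + (r − q + σ²/2)T = ln(290/330) + (0.048 − 0.029 + 0.37²/2)·0.3333 = -0.1292 + 0.0291 = -0.1001
d₁ = -0.1001 / 0.2136 = -0.4684 → -0.47
d₂ = d₁ − σ√T = -0.4684 − 0.2136 = -0.6820 → -0.68
e^(−qT) = e^(−0.029·0.3333) = 0.9904;  e^(−rT) = e^(−0.048·0.3333) = 0.9841
N(−d₂) = N(0.68) = 0.7517;  N(−d₁) = N(0.47) = 0.6808
P = 330·0.9841·0.7517 − 290·0.9904·0.6808 = 244.1168 − 195.5367 = 48.5802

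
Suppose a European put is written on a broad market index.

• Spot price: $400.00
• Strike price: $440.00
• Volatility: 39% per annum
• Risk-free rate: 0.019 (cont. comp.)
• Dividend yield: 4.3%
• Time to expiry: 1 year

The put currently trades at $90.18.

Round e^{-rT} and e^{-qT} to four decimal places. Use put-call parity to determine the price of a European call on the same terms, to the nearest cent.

$41.61

e^(−qT) = e^(−0.043·1) = 0.9579;  e^(−rT) = e^(−0.019·1) = 0.9812
Put-call parity: C − P = S·e^(−qT) − K·e^(−rT) = 400·0.9579 − 440·0.9812 = 383.1600 − 431.7280 = -48.5680
C = P + (C − P) = 90.18 + (-48.5680) = 41.6120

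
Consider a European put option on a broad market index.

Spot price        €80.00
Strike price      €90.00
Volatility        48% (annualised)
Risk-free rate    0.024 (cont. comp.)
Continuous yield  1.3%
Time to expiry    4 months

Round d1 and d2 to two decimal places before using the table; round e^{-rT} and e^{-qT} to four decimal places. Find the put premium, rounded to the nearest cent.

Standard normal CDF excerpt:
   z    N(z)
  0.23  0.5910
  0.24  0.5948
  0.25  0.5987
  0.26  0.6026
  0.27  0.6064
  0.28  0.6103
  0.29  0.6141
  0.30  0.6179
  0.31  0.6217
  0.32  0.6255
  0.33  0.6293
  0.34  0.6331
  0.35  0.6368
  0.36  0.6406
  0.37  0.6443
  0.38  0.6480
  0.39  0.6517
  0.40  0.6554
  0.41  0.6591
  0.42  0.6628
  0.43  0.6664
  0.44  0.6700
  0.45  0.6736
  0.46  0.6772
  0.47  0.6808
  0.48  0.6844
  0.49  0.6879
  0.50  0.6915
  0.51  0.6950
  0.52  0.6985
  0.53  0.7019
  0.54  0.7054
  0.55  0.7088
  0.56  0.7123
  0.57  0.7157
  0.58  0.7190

T = 0.3333;  σ√T = 0.2771
d₁ = [ln(80/90) + (0.024 − 0.013 + 0.48²/2)·0.3333] / 0.2771 = [-0.1178 + 0.0421] / 0.2771 = -0.2732 which rounds to -0.27
d₂ = d₁ − σ√T = -0.2732 − 0.2771 = -0.5503 which rounds to -0.55
e^(−qT) = e^(−0.013·0.3333) = 0.9957;  e^(−rT) = e^(−0.024·0.3333) = 0.9920
P = 90·0.9920·N(0.55) − 80·0.9957·N(0.27) = 90·0.9920·0.7088 − 80·0.9957·0.6064 = 63.2817 − 48.3034 = 14.9783

€14.98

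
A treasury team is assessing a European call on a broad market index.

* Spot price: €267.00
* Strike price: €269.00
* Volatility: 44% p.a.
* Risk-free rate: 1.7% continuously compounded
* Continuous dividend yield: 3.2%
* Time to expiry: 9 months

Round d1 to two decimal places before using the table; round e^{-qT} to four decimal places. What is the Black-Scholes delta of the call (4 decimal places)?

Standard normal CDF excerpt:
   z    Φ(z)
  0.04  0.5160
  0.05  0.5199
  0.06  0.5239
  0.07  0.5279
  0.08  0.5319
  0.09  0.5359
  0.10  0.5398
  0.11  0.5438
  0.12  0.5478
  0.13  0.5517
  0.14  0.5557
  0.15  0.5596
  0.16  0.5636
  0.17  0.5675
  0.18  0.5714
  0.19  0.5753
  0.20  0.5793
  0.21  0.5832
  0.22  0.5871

σ√T = 0.44·√0.75 = 0.3811
d₁ = [ln(267/269) + (0.017 − 0.032 + 0.44²/2)·0.75] / 0.3811 = [-0.0075 + 0.0614] / 0.3811 = 0.1414 ⇒ 0.14
N(d₁) = N(0.14) = 0.5557
Δ_call = e^(−qT)·N(d₁) = 0.9763·0.5557 = 0.5425

0.5425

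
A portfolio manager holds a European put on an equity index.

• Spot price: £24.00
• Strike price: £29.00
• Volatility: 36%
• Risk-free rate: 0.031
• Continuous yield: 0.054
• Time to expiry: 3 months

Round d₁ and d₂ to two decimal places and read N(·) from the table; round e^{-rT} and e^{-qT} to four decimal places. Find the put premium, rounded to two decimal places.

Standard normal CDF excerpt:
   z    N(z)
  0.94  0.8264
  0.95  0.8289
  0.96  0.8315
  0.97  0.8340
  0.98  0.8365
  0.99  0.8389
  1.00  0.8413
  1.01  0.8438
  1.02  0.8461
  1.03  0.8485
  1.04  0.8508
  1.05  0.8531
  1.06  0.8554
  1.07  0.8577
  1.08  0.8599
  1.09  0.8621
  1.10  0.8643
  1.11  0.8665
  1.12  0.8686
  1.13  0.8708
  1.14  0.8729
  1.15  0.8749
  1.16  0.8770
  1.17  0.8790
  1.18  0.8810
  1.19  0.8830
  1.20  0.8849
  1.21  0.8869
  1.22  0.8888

£5.43

σ√T = 0.36 × 0.5000 = 0.1800
ln(S/K) + (r − q + σ²/2)T = ln(24/29) + (0.031 − 0.054 + 0.36²/2)·0.25 = -0.1892 + 0.0104 = -0.1788
d₁ = -0.1788 / 0.1800 = -0.9933 which rounds to -0.99
d₂ = d₁ − σ√T = -0.9933 − 0.1800 = -1.1733 which rounds to -1.17
e^(−qT) = e^(−0.054·0.25) = 0.9866;  e^(−rT) = e^(−0.031·0.25) = 0.9923
N(−d₂) = N(1.17) = 0.8790;  N(−d₁) = N(0.99) = 0.8389
P = 29·0.9923·0.8790 − 24·0.9866·0.8389 = 25.2947 − 19.8638 = 5.4309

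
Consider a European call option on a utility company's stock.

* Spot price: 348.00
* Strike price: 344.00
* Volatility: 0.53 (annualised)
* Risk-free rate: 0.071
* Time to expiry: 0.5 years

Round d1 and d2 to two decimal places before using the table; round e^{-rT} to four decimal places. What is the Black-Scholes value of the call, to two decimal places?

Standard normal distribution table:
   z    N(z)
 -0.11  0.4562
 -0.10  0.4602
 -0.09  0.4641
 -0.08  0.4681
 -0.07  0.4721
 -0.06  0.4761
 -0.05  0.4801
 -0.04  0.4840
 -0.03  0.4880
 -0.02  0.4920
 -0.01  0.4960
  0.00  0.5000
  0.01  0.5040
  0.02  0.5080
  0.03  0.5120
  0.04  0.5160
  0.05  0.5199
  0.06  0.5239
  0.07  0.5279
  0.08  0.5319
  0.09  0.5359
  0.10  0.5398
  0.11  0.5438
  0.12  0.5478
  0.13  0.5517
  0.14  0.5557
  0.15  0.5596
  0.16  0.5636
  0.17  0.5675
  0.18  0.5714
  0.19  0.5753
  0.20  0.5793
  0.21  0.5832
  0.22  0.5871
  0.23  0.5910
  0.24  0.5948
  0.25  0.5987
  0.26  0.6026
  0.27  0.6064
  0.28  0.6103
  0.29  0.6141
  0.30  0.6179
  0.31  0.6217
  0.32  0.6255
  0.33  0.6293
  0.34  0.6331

58.29

σ√T = 0.53·√0.5 = 0.3748
d₁ = [ln(348/344) + (0.071 + ½·0.53²)·0.5] / (σ√T) = (0.0116 + 0.1057) / 0.3748 = 0.3130 which rounds to 0.31
d₂ = 0.3130 − 0.3748 = -0.0618 which rounds to -0.06
exp(−rT) = exp(−0.071·0.5) = 0.9651
N(d₁) = N(0.31) = 0.6217;  N(d₂) = N(-0.06) = 0.4761
C = 348·0.6217 − 344·0.9651·0.4761 = 216.3516 − 158.0625 = 58.2891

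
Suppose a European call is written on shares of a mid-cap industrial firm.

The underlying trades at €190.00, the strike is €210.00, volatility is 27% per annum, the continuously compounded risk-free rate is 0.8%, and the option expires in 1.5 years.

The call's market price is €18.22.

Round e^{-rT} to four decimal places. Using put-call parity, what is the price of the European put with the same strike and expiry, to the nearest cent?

e^(−rT) = e^(−0.008·1.5) = 0.9881
Put-call parity: C − P = S − K·e^(−rT) = 190 − 210·0.9881 = 190 − 207.5010 = -17.5010
P = C − (C − P) = 18.22 − (-17.5010) = 35.7210

€35.72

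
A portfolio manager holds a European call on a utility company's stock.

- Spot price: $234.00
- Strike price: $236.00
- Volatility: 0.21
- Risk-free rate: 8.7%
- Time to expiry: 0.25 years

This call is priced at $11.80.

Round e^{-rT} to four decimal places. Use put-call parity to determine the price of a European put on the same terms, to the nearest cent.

$8.73

exp(−rT) = exp(−0.087·0.25) = 0.9785
Put-call parity: C − P = S − K·e^(−rT) = 234 − 236·0.9785 = 234 − 230.9260 = 3.0740
P = C − (C − P) = 11.80 − (3.0740) = 8.7260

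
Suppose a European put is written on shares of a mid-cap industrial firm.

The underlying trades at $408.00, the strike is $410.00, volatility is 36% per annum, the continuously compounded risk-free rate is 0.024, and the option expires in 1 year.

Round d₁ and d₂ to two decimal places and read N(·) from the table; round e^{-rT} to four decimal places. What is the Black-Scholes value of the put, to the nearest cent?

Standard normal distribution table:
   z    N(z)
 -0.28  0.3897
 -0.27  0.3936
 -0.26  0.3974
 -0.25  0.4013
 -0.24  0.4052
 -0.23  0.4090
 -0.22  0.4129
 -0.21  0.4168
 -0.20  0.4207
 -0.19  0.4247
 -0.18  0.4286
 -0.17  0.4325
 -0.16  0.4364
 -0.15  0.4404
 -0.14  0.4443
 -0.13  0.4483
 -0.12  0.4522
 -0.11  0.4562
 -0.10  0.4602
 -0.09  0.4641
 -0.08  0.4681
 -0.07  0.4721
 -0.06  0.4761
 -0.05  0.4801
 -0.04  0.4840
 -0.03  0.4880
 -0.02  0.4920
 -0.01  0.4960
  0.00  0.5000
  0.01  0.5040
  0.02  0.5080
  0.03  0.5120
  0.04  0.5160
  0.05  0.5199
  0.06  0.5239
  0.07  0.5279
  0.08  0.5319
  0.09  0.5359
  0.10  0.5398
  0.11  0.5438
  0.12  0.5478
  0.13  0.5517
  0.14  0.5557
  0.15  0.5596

$53.96

σ√T = 0.36·√1 = 0.3600
d₁ = [ln(408/410) + (0.024 + 0.36²/2)·1] / 0.3600 = [-0.0049 + 0.0888] / 0.3600 = 0.2331 ⇒ 0.23
d₂ = d₁ − σ√T = 0.2331 − 0.3600 = -0.1269 ⇒ -0.13
e^(−rT) = e^(−0.024·1) = 0.9763
N(−d₂) = N(0.13) = 0.5517;  N(−d₁) = N(-0.23) = 0.4090
P = 410·0.9763·0.5517 − 408·0.4090 = 220.8361 − 166.8720 = 53.9641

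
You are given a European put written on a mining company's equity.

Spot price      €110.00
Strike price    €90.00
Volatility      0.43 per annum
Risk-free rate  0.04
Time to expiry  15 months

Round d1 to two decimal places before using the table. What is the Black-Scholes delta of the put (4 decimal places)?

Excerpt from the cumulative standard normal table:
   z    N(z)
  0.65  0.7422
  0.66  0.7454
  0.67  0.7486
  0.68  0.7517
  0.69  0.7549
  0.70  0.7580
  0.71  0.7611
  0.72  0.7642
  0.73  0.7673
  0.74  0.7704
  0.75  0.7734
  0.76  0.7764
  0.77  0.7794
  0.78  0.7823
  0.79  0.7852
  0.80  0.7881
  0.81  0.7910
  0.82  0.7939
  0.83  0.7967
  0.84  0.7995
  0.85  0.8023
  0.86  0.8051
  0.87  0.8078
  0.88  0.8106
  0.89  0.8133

σ√T = 0.43 × 1.1180 = 0.4808
d₁ = [ln(110/90) + (0.04 + 0.43²/2)·1.25] / 0.4808 = [0.2007 + 0.1656] / 0.4808 = 0.7618 → 0.76
N(d₁) = N(0.76) = 0.7764
Δ_put = N(d₁) − 1 = 0.7764 − 1 = -0.2236

-0.2236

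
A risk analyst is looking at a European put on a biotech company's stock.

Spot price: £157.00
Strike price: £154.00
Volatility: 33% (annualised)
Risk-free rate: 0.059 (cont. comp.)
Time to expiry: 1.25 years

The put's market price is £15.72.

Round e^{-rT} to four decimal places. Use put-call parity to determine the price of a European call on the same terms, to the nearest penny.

exp(−rT) = exp(−0.059·1.25) = 0.9289
Put-call parity: C − P = S − K·e^(−rT) = 157 − 154·0.9289 = 157 − 143.0506 = 13.9494
C = P + (C − P) = 15.72 + (13.9494) = 29.6694

£29.67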